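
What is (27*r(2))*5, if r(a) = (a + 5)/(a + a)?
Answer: 945/4 ≈ 236.25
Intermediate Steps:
r(a) = (5 + a)/(2*a) (r(a) = (5 + a)/((2*a)) = (5 + a)*(1/(2*a)) = (5 + a)/(2*a))
(27*r(2))*5 = (27*((1/2)*(5 + 2)/2))*5 = (27*((1/2)*(1/2)*7))*5 = (27*(7/4))*5 = (189/4)*5 = 945/4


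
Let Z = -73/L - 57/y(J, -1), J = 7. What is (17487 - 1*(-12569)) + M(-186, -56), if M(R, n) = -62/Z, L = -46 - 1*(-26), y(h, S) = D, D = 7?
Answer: 18913904/629 ≈ 30070.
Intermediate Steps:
y(h, S) = 7
L = -20 (L = -46 + 26 = -20)
Z = -629/140 (Z = -73/(-20) - 57/7 = -73*(-1/20) - 57*1/7 = 73/20 - 57/7 = -629/140 ≈ -4.4929)
M(R, n) = 8680/629 (M(R, n) = -62/(-629/140) = -62*(-140/629) = 8680/629)
(17487 - 1*(-12569)) + M(-186, -56) = (17487 - 1*(-12569)) + 8680/629 = (17487 + 12569) + 8680/629 = 30056 + 8680/629 = 18913904/629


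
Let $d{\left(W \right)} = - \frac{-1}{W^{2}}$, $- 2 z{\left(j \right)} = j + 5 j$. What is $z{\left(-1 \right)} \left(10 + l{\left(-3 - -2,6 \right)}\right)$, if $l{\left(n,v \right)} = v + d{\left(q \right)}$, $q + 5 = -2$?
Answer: $\frac{2355}{49} \approx 48.061$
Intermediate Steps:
$q = -7$ ($q = -5 - 2 = -7$)
$z{\left(j \right)} = - 3 j$ ($z{\left(j \right)} = - \frac{j + 5 j}{2} = - \frac{6 j}{2} = - 3 j$)
$d{\left(W \right)} = \frac{1}{W^{2}}$ ($d{\left(W \right)} = - \frac{-1}{W^{2}} = \frac{1}{W^{2}}$)
$l{\left(n,v \right)} = \frac{1}{49} + v$ ($l{\left(n,v \right)} = v + \frac{1}{49} = \frac{1}{49} + v$)
$z{\left(-1 \right)} \left(10 + l{\left(-3 - -2,6 \right)}\right) = \left(-3\right) \left(-1\right) \left(10 + \left(\frac{1}{49} + 6\right)\right) = 3 \left(10 + \frac{295}{49}\right) = 3 \cdot \frac{785}{49} = \frac{2355}{49}$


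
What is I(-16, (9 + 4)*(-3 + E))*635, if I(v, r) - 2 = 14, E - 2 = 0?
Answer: 10160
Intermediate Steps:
E = 2 (E = 2 + 0 = 2)
I(v, r) = 16 (I(v, r) = 2 + 14 = 16)
I(-16, (9 + 4)*(-3 + E))*635 = 16*635 = 10160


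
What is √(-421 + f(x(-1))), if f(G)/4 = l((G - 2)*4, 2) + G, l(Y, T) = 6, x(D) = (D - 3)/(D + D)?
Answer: I*√389 ≈ 19.723*I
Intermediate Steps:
x(D) = (-3 + D)/(2*D) (x(D) = (-3 + D)/((2*D)) = (-3 + D)*(1/(2*D)) = (-3 + D)/(2*D))
f(G) = 24 + 4*G (f(G) = 4*(6 + G) = 24 + 4*G)
√(-421 + f(x(-1))) = √(-421 + (24 + 4*((½)*(-3 - 1)/(-1)))) = √(-421 + (24 + 4*((½)*(-1)*(-4)))) = √(-421 + (24 + 4*2)) = √(-421 + (24 + 8)) = √(-421 + 32) = √(-389) = I*√389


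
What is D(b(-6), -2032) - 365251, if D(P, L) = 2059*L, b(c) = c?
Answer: -4549139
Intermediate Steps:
D(b(-6), -2032) - 365251 = 2059*(-2032) - 365251 = -4183888 - 365251 = -4549139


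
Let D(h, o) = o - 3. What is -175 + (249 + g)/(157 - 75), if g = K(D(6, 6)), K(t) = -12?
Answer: -14113/82 ≈ -172.11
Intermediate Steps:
D(h, o) = -3 + o
g = -12
-175 + (249 + g)/(157 - 75) = -175 + (249 - 12)/(157 - 75) = -175 + 237/82 = -14113/82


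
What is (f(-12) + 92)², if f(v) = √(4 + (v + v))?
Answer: 8444 + 368*I*√5 ≈ 8444.0 + 822.87*I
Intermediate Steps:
f(v) = √(4 + 2*v)
(f(-12) + 92)² = (√(4 + 2*(-12)) + 92)² = (√(4 - 24) + 92)² = (√(-20) + 92)² = (2*I*√5 + 92)² = (92 + 2*I*√5)²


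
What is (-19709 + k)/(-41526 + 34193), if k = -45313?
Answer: 65022/7333 ≈ 8.8670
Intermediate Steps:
(-19709 + k)/(-41526 + 34193) = (-19709 - 45313)/(-41526 + 34193) = -65022/(-7333) = -65022*(-1/7333) = 65022/7333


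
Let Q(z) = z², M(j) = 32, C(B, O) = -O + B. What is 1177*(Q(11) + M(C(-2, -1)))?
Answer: 180081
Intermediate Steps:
C(B, O) = B - O
1177*(Q(11) + M(C(-2, -1))) = 1177*(11² + 32) = 1177*(121 + 32) = 1177*153 = 180081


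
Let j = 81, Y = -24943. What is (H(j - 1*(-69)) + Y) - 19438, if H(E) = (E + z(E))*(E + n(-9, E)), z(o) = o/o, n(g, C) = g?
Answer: -23090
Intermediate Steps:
z(o) = 1
H(E) = (1 + E)*(-9 + E) (H(E) = (E + 1)*(E - 9) = (1 + E)*(-9 + E))
(H(j - 1*(-69)) + Y) - 19438 = ((-9 + (81 - 1*(-69))**2 - 8*(81 - 1*(-69))) - 24943) - 19438 = ((-9 + (81 + 69)**2 - 8*(81 + 69)) - 24943) - 19438 = ((-9 + 150**2 - 8*150) - 24943) - 19438 = ((-9 + 22500 - 1200) - 24943) - 19438 = (21291 - 24943) - 19438 = -3652 - 19438 = -23090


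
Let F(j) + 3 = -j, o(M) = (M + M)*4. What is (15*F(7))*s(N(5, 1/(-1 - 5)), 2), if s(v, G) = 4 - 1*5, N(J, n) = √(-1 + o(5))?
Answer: 150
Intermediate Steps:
o(M) = 8*M (o(M) = (2*M)*4 = 8*M)
N(J, n) = √39 (N(J, n) = √(-1 + 8*5) = √(-1 + 40) = √39)
s(v, G) = -1 (s(v, G) = 4 - 5 = -1)
F(j) = -3 - j
(15*F(7))*s(N(5, 1/(-1 - 5)), 2) = (15*(-3 - 1*7))*(-1) = (15*(-3 - 7))*(-1) = (15*(-10))*(-1) = -150*(-1) = 150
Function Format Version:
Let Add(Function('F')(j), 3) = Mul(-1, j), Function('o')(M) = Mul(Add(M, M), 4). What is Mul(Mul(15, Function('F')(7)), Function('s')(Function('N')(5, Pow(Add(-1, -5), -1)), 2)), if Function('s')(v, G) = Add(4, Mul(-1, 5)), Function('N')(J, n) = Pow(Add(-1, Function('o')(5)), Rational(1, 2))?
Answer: 150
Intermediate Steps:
Function('o')(M) = Mul(8, M) (Function('o')(M) = Mul(Mul(2, M), 4) = Mul(8, M))
Function('N')(J, n) = Pow(39, Rational(1, 2)) (Function('N')(J, n) = Pow(Add(-1, Mul(8, 5)), Rational(1, 2)) = Pow(Add(-1, 40), Rational(1, 2)) = Pow(39, Rational(1, 2)))
Function('s')(v, G) = -1 (Function('s')(v, G) = Add(4, -5) = -1)
Function('F')(j) = Add(-3, Mul(-1, j))
Mul(Mul(15, Function('F')(7)), Function('s')(Function('N')(5, Pow(Add(-1, -5), -1)), 2)) = Mul(Mul(15, Add(-3, Mul(-1, 7))), -1) = Mul(Mul(15, Add(-3, -7)), -1) = Mul(Mul(15, -10), -1) = Mul(-150, -1) = 150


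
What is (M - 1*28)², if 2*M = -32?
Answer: 1936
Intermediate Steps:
M = -16 (M = (½)*(-32) = -16)
(M - 1*28)² = (-16 - 1*28)² = (-16 - 28)² = (-44)² = 1936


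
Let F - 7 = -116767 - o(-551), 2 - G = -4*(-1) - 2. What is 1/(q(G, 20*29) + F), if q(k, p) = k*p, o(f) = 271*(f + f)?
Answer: 1/181882 ≈ 5.4981e-6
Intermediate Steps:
G = 0 (G = 2 - (-4*(-1) - 2) = 2 - (4 - 2) = 2 - 1*2 = 2 - 2 = 0)
o(f) = 542*f (o(f) = 271*(2*f) = 542*f)
F = 181882 (F = 7 + (-116767 - 542*(-551)) = 7 + (-116767 - 1*(-298642)) = 7 + (-116767 + 298642) = 7 + 181875 = 181882)
1/(q(G, 20*29) + F) = 1/(0*(20*29) + 181882) = 1/(0*580 + 181882) = 1/(0 + 181882) = 1/181882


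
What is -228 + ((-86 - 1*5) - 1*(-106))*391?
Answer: 5637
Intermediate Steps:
-228 + ((-86 - 1*5) - 1*(-106))*391 = -228 + ((-86 - 5) + 106)*391 = -228 + (-91 + 106)*391 = -228 + 15*391 = -228 + 5865 = 5637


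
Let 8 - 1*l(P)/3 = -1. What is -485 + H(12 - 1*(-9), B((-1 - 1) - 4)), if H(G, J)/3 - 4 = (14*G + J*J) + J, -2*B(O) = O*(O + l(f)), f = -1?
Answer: 12505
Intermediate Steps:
l(P) = 27 (l(P) = 24 - 3*(-1) = 24 + 3 = 27)
B(O) = -O*(27 + O)/2 (B(O) = -O*(O + 27)/2 = -O*(27 + O)/2)
H(G, J) = 12 + 3*J + 3*J**2 + 42*G (H(G, J) = 12 + 3*((14*G + J*J) + J) = 12 + 3*((14*G + J**2) + J) = 12 + 3*((J**2 + 14*G) + J) = 12 + 3*(J + J**2 + 14*G) = 12 + (3*J + 3*J**2 + 42*G) = 12 + 3*J + 3*J**2 + 42*G)
-485 + H(12 - 1*(-9), B((-1 - 1) - 4)) = -485 + (12 + 3*(-((-1 - 1) - 4)*(27 + ((-1 - 1) - 4))/2) + 3*(-((-1 - 1) - 4)*(27 + ((-1 - 1) - 4))/2)**2 + 42*(12 - 1*(-9))) = -485 + (12 + 3*(-(-2 - 4)*(27 + (-2 - 4))/2) + 3*(-(-2 - 4)*(27 + (-2 - 4))/2)**2 + 42*(12 + 9)) = -485 + (12 + 3*(-1/2*(-6)*(27 - 6)) + 3*(-1/2*(-6)*(27 - 6))**2 + 42*21) = -485 + (12 + 3*(-1/2*(-6)*21) + 3*(-1/2*(-6)*21)**2 + 882) = -485 + (12 + 3*63 + 3*63**2 + 882) = -485 + (12 + 189 + 3*3969 + 882) = -485 + (12 + 189 + 11907 + 882) = -485 + 12990 = 12505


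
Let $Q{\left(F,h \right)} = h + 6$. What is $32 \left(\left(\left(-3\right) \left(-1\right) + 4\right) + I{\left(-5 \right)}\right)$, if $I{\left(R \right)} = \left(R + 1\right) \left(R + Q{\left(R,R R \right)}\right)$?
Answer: $-3104$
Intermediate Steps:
$Q{\left(F,h \right)} = 6 + h$
$I{\left(R \right)} = \left(1 + R\right) \left(6 + R + R^{2}\right)$ ($I{\left(R \right)} = \left(R + 1\right) \left(R + \left(6 + R R\right)\right) = \left(1 + R\right) \left(R + \left(6 + R^{2}\right)\right) = \left(1 + R\right) \left(6 + R + R^{2}\right)$)
$32 \left(\left(\left(-3\right) \left(-1\right) + 4\right) + I{\left(-5 \right)}\right) = 32 \left(\left(\left(-3\right) \left(-1\right) + 4\right) + \left(6 + \left(-5\right)^{3} + 2 \left(-5\right)^{2} + 7 \left(-5\right)\right)\right) = 32 \left(\left(3 + 4\right) + \left(6 - 125 + 2 \cdot 25 - 35\right)\right) = 32 \left(7 + \left(6 - 125 + 50 - 35\right)\right) = 32 \left(7 - 104\right) = 32 \left(-97\right) = -3104$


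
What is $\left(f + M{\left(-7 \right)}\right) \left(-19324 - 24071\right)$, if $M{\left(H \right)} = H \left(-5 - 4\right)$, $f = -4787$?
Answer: $204997980$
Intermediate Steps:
$M{\left(H \right)} = - 9 H$ ($M{\left(H \right)} = H \left(-9\right) = - 9 H$)
$\left(f + M{\left(-7 \right)}\right) \left(-19324 - 24071\right) = \left(-4787 - -63\right) \left(-19324 - 24071\right) = \left(-4787 + 63\right) \left(-43395\right) = \left(-4724\right) \left(-43395\right) = 204997980$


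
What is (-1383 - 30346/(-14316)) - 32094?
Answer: -239613193/7158 ≈ -33475.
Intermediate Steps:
(-1383 - 30346/(-14316)) - 32094 = (-1383 - 30346*(-1/14316)) - 32094 = (-1383 + 15173/7158) - 32094 = -9884341/7158 - 32094 = -239613193/7158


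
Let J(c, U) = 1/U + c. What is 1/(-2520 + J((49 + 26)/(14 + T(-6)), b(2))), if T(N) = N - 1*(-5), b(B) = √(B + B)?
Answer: -26/65357 ≈ -0.00039781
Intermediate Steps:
b(B) = √2*√B (b(B) = √(2*B) = √2*√B)
T(N) = 5 + N (T(N) = N + 5 = 5 + N)
J(c, U) = c + 1/U
1/(-2520 + J((49 + 26)/(14 + T(-6)), b(2))) = 1/(-2520 + ((49 + 26)/(14 + (5 - 6)) + 1/(√2*√2))) = 1/(-2520 + (75/(14 - 1) + 1/2)) = 1/(-2520 + (75/13 + ½)) = 1/(-2520 + 163/26) = 1/(-65357/26) = -26/65357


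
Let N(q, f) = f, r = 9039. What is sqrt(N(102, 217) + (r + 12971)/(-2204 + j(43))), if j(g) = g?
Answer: sqrt(965809247)/2161 ≈ 14.381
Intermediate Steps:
sqrt(N(102, 217) + (r + 12971)/(-2204 + j(43))) = sqrt(217 + (9039 + 12971)/(-2204 + 43)) = sqrt(217 + 22010/(-2161)) = sqrt(217 + 22010*(-1/2161)) = sqrt(217 - 22010/2161) = sqrt(446927/2161) = sqrt(965809247)/2161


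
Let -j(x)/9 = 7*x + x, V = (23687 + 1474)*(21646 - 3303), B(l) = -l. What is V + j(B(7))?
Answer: 461528727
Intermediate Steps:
V = 461528223 (V = 25161*18343 = 461528223)
j(x) = -72*x (j(x) = -9*(7*x + x) = -72*x)
V + j(B(7)) = 461528223 - (-72)*7 = 461528223 - 72*(-7) = 461528223 + 504 = 461528727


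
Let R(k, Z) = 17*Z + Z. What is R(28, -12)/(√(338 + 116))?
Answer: -108*√454/227 ≈ -10.137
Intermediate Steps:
R(k, Z) = 18*Z
R(28, -12)/(√(338 + 116)) = (18*(-12))/(√(338 + 116)) = -216*√454/454 = -108*√454/227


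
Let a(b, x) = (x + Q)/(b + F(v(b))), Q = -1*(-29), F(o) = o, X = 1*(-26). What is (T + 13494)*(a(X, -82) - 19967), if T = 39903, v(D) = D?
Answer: -55438420707/52 ≈ -1.0661e+9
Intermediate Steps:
X = -26
Q = 29
a(b, x) = (29 + x)/(2*b) (a(b, x) = (x + 29)/(b + b) = (29 + x)/((2*b)) = (29 + x)*(1/(2*b)) = (29 + x)/(2*b))
(T + 13494)*(a(X, -82) - 19967) = (39903 + 13494)*((1/2)*(29 - 82)/(-26) - 19967) = 53397*((1/2)*(-1/26)*(-53) - 19967) = 53397*(53/52 - 19967) = 53397*(-1038231/52) = -55438420707/52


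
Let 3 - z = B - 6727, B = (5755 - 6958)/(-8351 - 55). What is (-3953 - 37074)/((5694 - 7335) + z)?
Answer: -114957654/14258977 ≈ -8.0621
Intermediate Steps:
B = 401/2802 (B = -1203/(-8406) = -1203*(-1/8406) = 401/2802 ≈ 0.14311)
z = 18857059/2802 (z = 3 - (401/2802 - 6727) = 3 - 1*(-18848653/2802) = 3 + 18848653/2802 = 18857059/2802 ≈ 6729.9)
(-3953 - 37074)/((5694 - 7335) + z) = (-3953 - 37074)/((5694 - 7335) + 18857059/2802) = -41027/(-1641 + 18857059/2802) = -41027/14258977/2802 = -41027*2802/14258977 = -114957654/14258977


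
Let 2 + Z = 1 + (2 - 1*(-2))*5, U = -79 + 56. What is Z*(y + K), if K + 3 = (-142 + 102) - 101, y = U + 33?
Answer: -2546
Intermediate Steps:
U = -23
y = 10 (y = -23 + 33 = 10)
K = -144 (K = -3 + ((-142 + 102) - 101) = -3 + (-40 - 101) = -3 - 141 = -144)
Z = 19 (Z = -2 + (1 + (2 - 1*(-2))*5) = -2 + (1 + (2 + 2)*5) = -2 + (1 + 4*5) = -2 + (1 + 20) = -2 + 21 = 19)
Z*(y + K) = 19*(10 - 144) = 19*(-134) = -2546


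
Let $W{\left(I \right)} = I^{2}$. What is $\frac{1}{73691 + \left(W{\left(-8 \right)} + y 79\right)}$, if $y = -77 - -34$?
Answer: $\frac{1}{70358} \approx 1.4213 \cdot 10^{-5}$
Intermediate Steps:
$y = -43$ ($y = -77 + 34 = -43$)
$\frac{1}{73691 + \left(W{\left(-8 \right)} + y 79\right)} = \frac{1}{73691 + \left(\left(-8\right)^{2} - 3397\right)} = \frac{1}{73691 + \left(64 - 3397\right)} = \frac{1}{73691 - 3333} = \frac{1}{70358}$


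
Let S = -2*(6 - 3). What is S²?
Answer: 36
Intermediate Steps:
S = -6 (S = -2*3 = -6)
S² = (-6)² = 36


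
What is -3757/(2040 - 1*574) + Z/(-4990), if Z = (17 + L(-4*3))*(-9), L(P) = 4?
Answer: -4617589/1828835 ≈ -2.5249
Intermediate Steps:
Z = -189 (Z = (17 + 4)*(-9) = 21*(-9) = -189)
-3757/(2040 - 1*574) + Z/(-4990) = -3757/(2040 - 1*574) - 189/(-4990) = -3757/(2040 - 574) - 189*(-1/4990) = -3757/1466 + 189/4990 = -4617589/1828835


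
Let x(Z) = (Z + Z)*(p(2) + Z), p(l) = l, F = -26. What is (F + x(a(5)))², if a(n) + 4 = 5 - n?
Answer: 100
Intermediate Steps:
a(n) = 1 - n (a(n) = -4 + (5 - n) = 1 - n)
x(Z) = 2*Z*(2 + Z) (x(Z) = (Z + Z)*(2 + Z) = (2*Z)*(2 + Z) = 2*Z*(2 + Z))
(F + x(a(5)))² = (-26 + 2*(1 - 1*5)*(2 + (1 - 1*5)))² = (-26 + 2*(1 - 5)*(2 + (1 - 5)))² = (-26 + 2*(-4)*(2 - 4))² = (-26 + 2*(-4)*(-2))² = (-26 + 16)² = (-10)² = 100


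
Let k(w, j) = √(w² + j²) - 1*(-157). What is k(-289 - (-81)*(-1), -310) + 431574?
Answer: 431731 + 10*√2330 ≈ 4.3221e+5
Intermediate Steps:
k(w, j) = 157 + √(j² + w²) (k(w, j) = √(j² + w²) + 157 = 157 + √(j² + w²))
k(-289 - (-81)*(-1), -310) + 431574 = (157 + √((-310)² + (-289 - (-81)*(-1))²)) + 431574 = (157 + √(96100 + (-289 - 1*81)²)) + 431574 = (157 + √(96100 + (-289 - 81)²)) + 431574 = (157 + √(96100 + (-370)²)) + 431574 = (157 + √(96100 + 136900)) + 431574 = (157 + √233000) + 431574 = (157 + 10*√2330) + 431574 = 431731 + 10*√2330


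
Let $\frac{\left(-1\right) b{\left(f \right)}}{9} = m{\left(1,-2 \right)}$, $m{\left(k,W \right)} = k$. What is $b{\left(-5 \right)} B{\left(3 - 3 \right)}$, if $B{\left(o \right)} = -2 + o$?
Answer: $18$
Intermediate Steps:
$b{\left(f \right)} = -9$ ($b{\left(f \right)} = \left(-9\right) 1 = -9$)
$b{\left(-5 \right)} B{\left(3 - 3 \right)} = - 9 \left(-2 + \left(3 - 3\right)\right) = - 9 \left(-2 + 0\right) = \left(-9\right) \left(-2\right) = 18$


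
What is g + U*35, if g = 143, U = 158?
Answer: 5673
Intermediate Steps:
g + U*35 = 143 + 158*35 = 143 + 5530 = 5673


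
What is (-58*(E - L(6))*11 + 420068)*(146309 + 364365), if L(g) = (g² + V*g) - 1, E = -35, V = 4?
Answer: 245143946960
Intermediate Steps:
L(g) = -1 + g² + 4*g (L(g) = (g² + 4*g) - 1 = -1 + g² + 4*g)
(-58*(E - L(6))*11 + 420068)*(146309 + 364365) = (-58*(-35 - (-1 + 6² + 4*6))*11 + 420068)*(146309 + 364365) = (-58*(-35 - (-1 + 36 + 24))*11 + 420068)*510674 = (-58*(-35 - 1*59)*11 + 420068)*510674 = (-58*(-35 - 59)*11 + 420068)*510674 = (-58*(-94)*11 + 420068)*510674 = (5452*11 + 420068)*510674 = (59972 + 420068)*510674 = 480040*510674 = 245143946960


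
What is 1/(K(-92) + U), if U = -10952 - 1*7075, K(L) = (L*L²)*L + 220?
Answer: 1/71621489 ≈ 1.3962e-8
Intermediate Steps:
K(L) = 220 + L⁴ (K(L) = L³*L + 220 = L⁴ + 220 = 220 + L⁴)
U = -18027 (U = -10952 - 7075 = -18027)
1/(K(-92) + U) = 1/((220 + (-92)⁴) - 18027) = 1/((220 + 71639296) - 18027) = 1/(71639516 - 18027) = 1/71621489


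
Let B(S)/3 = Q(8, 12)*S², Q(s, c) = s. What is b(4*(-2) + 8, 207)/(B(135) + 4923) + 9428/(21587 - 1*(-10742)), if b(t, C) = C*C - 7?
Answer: 5555260262/14299860267 ≈ 0.38848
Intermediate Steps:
b(t, C) = -7 + C² (b(t, C) = C² - 7 = -7 + C²)
B(S) = 24*S² (B(S) = 3*(8*S²) = 24*S²)
b(4*(-2) + 8, 207)/(B(135) + 4923) + 9428/(21587 - 1*(-10742)) = (-7 + 207²)/(24*135² + 4923) + 9428/(21587 - 1*(-10742)) = (-7 + 42849)/(24*18225 + 4923) + 9428/(21587 + 10742) = 42842/(437400 + 4923) + 9428/32329 = 42842/442323 + 9428*(1/32329) = 42842*(1/442323) + 9428/32329 = 42842/442323 + 9428/32329 = 5555260262/14299860267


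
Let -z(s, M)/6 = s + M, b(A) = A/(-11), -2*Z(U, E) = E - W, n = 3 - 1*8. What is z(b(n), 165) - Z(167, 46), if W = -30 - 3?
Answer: -20971/22 ≈ -953.23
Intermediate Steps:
W = -33
n = -5 (n = 3 - 8 = -5)
Z(U, E) = -33/2 - E/2 (Z(U, E) = -(E - 1*(-33))/2 = -(E + 33)/2 = -(33 + E)/2 = -33/2 - E/2)
b(A) = -A/11 (b(A) = A*(-1/11) = -A/11)
z(s, M) = -6*M - 6*s (z(s, M) = -6*(s + M) = -6*(M + s) = -6*M - 6*s)
z(b(n), 165) - Z(167, 46) = (-6*165 - (-6)*(-5)/11) - (-33/2 - ½*46) = (-990 - 6*5/11) - (-33/2 - 23) = (-990 - 30/11) - 1*(-79/2) = -10920/11 + 79/2 = -20971/22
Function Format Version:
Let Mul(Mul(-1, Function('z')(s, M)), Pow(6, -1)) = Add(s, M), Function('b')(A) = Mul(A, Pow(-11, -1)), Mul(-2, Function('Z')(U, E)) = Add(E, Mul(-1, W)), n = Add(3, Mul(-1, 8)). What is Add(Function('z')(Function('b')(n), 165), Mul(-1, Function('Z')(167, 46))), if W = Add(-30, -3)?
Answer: Rational(-20971, 22) ≈ -953.23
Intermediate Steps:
W = -33
n = -5 (n = Add(3, -8) = -5)
Function('Z')(U, E) = Add(Rational(-33, 2), Mul(Rational(-1, 2), E)) (Function('Z')(U, E) = Mul(Rational(-1, 2), Add(E, Mul(-1, -33))) = Mul(Rational(-1, 2), Add(E, 33)) = Mul(Rational(-1, 2), Add(33, E)) = Add(Rational(-33, 2), Mul(Rational(-1, 2), E)))
Function('b')(A) = Mul(Rational(-1, 11), A) (Function('b')(A) = Mul(A, Rational(-1, 11)) = Mul(Rational(-1, 11), A))
Function('z')(s, M) = Add(Mul(-6, M), Mul(-6, s)) (Function('z')(s, M) = Mul(-6, Add(s, M)) = Mul(-6, Add(M, s)) = Add(Mul(-6, M), Mul(-6, s)))
Add(Function('z')(Function('b')(n), 165), Mul(-1, Function('Z')(167, 46))) = Add(Add(Mul(-6, 165), Mul(-6, Mul(Rational(-1, 11), -5))), Mul(-1, Add(Rational(-33, 2), Mul(Rational(-1, 2), 46)))) = Add(Add(-990, Mul(-6, Rational(5, 11))), Mul(-1, Add(Rational(-33, 2), -23))) = Add(Add(-990, Rational(-30, 11)), Mul(-1, Rational(-79, 2))) = Add(Rational(-10920, 11), Rational(79, 2)) = Rational(-20971, 22)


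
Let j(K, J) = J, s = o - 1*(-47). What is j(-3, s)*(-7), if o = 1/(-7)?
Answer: -328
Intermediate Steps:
o = -1/7 ≈ -0.14286
s = 328/7 (s = -1/7 - 1*(-47) = -1/7 + 47 = 328/7 ≈ 46.857)
j(-3, s)*(-7) = (328/7)*(-7) = -328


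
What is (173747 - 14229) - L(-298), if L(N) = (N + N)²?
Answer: -195698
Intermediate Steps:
L(N) = 4*N² (L(N) = (2*N)² = 4*N²)
(173747 - 14229) - L(-298) = (173747 - 14229) - 4*(-298)² = 159518 - 4*88804 = 159518 - 1*355216 = 159518 - 355216 = -195698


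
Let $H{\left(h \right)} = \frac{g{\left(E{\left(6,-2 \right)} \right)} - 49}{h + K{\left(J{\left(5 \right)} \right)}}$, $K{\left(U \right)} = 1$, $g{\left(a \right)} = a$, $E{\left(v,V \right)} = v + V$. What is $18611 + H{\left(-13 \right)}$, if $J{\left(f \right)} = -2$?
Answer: $\frac{74459}{4} \approx 18615.0$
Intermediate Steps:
$E{\left(v,V \right)} = V + v$
$H{\left(h \right)} = - \frac{45}{1 + h}$ ($H{\left(h \right)} = \frac{\left(-2 + 6\right) - 49}{h + 1} = \frac{4 - 49}{1 + h} = - \frac{45}{1 + h}$)
$18611 + H{\left(-13 \right)} = 18611 - \frac{45}{1 - 13} = 18611 - \frac{45}{-12} = 18611 - - \frac{15}{4} = 18611 + \frac{15}{4} = \frac{74459}{4}$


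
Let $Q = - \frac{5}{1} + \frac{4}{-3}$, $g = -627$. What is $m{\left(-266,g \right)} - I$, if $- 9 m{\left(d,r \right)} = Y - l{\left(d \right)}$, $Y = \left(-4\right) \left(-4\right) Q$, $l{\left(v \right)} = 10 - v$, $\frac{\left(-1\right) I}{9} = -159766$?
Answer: $- \frac{38822006}{27} \approx -1.4379 \cdot 10^{6}$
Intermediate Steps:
$I = 1437894$ ($I = \left(-9\right) \left(-159766\right) = 1437894$)
$Q = - \frac{19}{3}$ ($Q = \left(-5\right) 1 + 4 \left(- \frac{1}{3}\right) = -5 - \frac{4}{3} = - \frac{19}{3} \approx -6.3333$)
$Y = - \frac{304}{3}$ ($Y = \left(-4\right) \left(-4\right) \left(- \frac{19}{3}\right) = 16 \left(- \frac{19}{3}\right) = - \frac{304}{3} \approx -101.33$)
$m{\left(d,r \right)} = \frac{334}{27} - \frac{d}{9}$ ($m{\left(d,r \right)} = - \frac{- \frac{304}{3} - \left(10 - d\right)}{9} = - \frac{- \frac{304}{3} + \left(-10 + d\right)}{9} = - \frac{- \frac{334}{3} + d}{9} = \frac{334}{27} - \frac{d}{9}$)
$m{\left(-266,g \right)} - I = \left(\frac{334}{27} - - \frac{266}{9}\right) - 1437894 = \left(\frac{334}{27} + \frac{266}{9}\right) - 1437894 = \frac{1132}{27} - 1437894 = - \frac{38822006}{27}$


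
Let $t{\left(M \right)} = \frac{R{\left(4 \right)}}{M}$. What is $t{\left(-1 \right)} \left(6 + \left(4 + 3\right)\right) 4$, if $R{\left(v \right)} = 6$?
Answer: $-312$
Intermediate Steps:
$t{\left(M \right)} = \frac{6}{M}$
$t{\left(-1 \right)} \left(6 + \left(4 + 3\right)\right) 4 = \frac{6}{-1} \left(6 + \left(4 + 3\right)\right) 4 = 6 \left(-1\right) \left(6 + 7\right) 4 = \left(-6\right) 13 \cdot 4 = \left(-78\right) 4 = -312$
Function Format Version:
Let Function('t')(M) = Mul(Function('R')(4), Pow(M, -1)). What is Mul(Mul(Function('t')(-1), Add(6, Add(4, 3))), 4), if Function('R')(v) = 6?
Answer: -312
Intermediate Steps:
Function('t')(M) = Mul(6, Pow(M, -1))
Mul(Mul(Function('t')(-1), Add(6, Add(4, 3))), 4) = Mul(Mul(Mul(6, Pow(-1, -1)), Add(6, Add(4, 3))), 4) = Mul(Mul(Mul(6, -1), Add(6, 7)), 4) = Mul(Mul(-6, 13), 4) = Mul(-78, 4) = -312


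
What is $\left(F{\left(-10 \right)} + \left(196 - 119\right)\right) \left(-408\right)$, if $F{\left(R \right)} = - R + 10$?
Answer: $-39576$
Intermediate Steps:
$F{\left(R \right)} = 10 - R$
$\left(F{\left(-10 \right)} + \left(196 - 119\right)\right) \left(-408\right) = \left(\left(10 - -10\right) + \left(196 - 119\right)\right) \left(-408\right) = \left(\left(10 + 10\right) + \left(196 - 119\right)\right) \left(-408\right) = \left(20 + 77\right) \left(-408\right) = 97 \left(-408\right) = -39576$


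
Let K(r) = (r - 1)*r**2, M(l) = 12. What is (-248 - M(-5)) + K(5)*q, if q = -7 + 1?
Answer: -860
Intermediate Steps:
q = -6
K(r) = r**2*(-1 + r) (K(r) = (-1 + r)*r**2 = r**2*(-1 + r))
(-248 - M(-5)) + K(5)*q = (-248 - 1*12) + (5**2*(-1 + 5))*(-6) = (-248 - 12) + (25*4)*(-6) = -260 + 100*(-6) = -260 - 600 = -860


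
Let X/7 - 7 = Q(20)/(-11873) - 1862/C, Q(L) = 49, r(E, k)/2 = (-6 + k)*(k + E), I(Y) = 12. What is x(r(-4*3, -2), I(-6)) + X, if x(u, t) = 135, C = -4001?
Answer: 8894092971/47503873 ≈ 187.23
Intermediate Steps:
r(E, k) = 2*(-6 + k)*(E + k) (r(E, k) = 2*((-6 + k)*(k + E)) = 2*((-6 + k)*(E + k)) = 2*(-6 + k)*(E + k))
X = 2481070116/47503873 (X = 49 + 7*(49/(-11873) - 1862/(-4001)) = 49 + 7*(49*(-1/11873) - 1862*(-1/4001)) = 49 + 7*(-49/11873 + 1862/4001) = 49 + 7*(21911477/47503873) = 49 + 153380339/47503873 = 2481070116/47503873 ≈ 52.229)
x(r(-4*3, -2), I(-6)) + X = 135 + 2481070116/47503873 = 8894092971/47503873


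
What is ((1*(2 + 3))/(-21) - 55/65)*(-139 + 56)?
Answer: 24568/273 ≈ 89.993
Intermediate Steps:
((1*(2 + 3))/(-21) - 55/65)*(-139 + 56) = ((1*5)*(-1/21) - 55*1/65)*(-83) = (5*(-1/21) - 11/13)*(-83) = (-5/21 - 11/13)*(-83) = -296/273*(-83) = 24568/273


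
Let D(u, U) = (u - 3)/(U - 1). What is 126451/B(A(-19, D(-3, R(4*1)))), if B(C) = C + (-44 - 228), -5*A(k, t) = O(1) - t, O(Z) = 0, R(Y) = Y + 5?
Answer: -2529020/5443 ≈ -464.64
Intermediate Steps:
R(Y) = 5 + Y
D(u, U) = (-3 + u)/(-1 + U)
A(k, t) = t/5 (A(k, t) = -(0 - t)/5 = -(-1)*t/5 = t/5)
B(C) = -272 + C (B(C) = C - 272 = -272 + C)
126451/B(A(-19, D(-3, R(4*1)))) = 126451/(-272 + ((-3 - 3)/(-1 + (5 + 4*1)))/5) = 126451/(-272 + (-6/(-1 + (5 + 4)))/5) = 126451/(-272 + (-6/(-1 + 9))/5) = 126451/(-272 + (-6/8)/5) = 126451/(-272 + ((⅛)*(-6))/5) = 126451/(-272 + (⅕)*(-¾)) = 126451/(-272 - 3/20) = 126451/(-5443/20) = 126451*(-20/5443) = -2529020/5443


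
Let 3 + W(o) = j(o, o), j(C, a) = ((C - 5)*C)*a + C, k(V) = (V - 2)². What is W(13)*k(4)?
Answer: 5448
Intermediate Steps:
k(V) = (-2 + V)²
j(C, a) = C + C*a*(-5 + C) (j(C, a) = ((-5 + C)*C)*a + C = (C*(-5 + C))*a + C = C*a*(-5 + C) + C = C + C*a*(-5 + C))
W(o) = -3 + o*(1 + o² - 5*o) (W(o) = -3 + o*(1 - 5*o + o*o) = -3 + o*(1 - 5*o + o²) = -3 + o*(1 + o² - 5*o))
W(13)*k(4) = (-3 + 13*(1 + 13² - 5*13))*(-2 + 4)² = (-3 + 13*(1 + 169 - 65))*2² = (-3 + 13*105)*4 = (-3 + 1365)*4 = 1362*4 = 5448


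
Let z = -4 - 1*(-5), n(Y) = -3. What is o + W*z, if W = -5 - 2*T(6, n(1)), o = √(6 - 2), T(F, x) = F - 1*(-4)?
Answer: -23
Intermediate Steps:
T(F, x) = 4 + F (T(F, x) = F + 4 = 4 + F)
z = 1 (z = -4 + 5 = 1)
o = 2 (o = √4 = 2)
W = -25 (W = -5 - 2*(4 + 6) = -5 - 2*10 = -5 - 20 = -25)
o + W*z = 2 - 25*1 = 2 - 25 = -23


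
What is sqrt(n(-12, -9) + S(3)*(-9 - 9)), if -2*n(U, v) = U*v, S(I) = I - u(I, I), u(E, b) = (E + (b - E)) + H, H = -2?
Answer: 3*I*sqrt(10) ≈ 9.4868*I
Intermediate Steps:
u(E, b) = -2 + b (u(E, b) = (E + (b - E)) - 2 = b - 2 = -2 + b)
S(I) = 2 (S(I) = I - (-2 + I) = I + (2 - I) = 2)
n(U, v) = -U*v/2
sqrt(n(-12, -9) + S(3)*(-9 - 9)) = sqrt(-1/2*(-12)*(-9) + 2*(-9 - 9)) = sqrt(-54 + 2*(-18)) = sqrt(-54 - 36) = sqrt(-90) = 3*I*sqrt(10)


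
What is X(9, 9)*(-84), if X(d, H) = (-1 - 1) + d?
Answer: -588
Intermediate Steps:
X(d, H) = -2 + d
X(9, 9)*(-84) = (-2 + 9)*(-84) = 7*(-84) = -588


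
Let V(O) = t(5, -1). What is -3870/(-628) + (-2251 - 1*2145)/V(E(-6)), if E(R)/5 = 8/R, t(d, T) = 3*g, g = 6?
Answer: -672757/2826 ≈ -238.06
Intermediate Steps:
t(d, T) = 18 (t(d, T) = 3*6 = 18)
E(R) = 40/R (E(R) = 5*(8/R) = 40/R)
V(O) = 18
-3870/(-628) + (-2251 - 1*2145)/V(E(-6)) = -3870/(-628) + (-2251 - 1*2145)/18 = -3870*(-1/628) + (-2251 - 2145)*(1/18) = 1935/314 - 4396*1/18 = 1935/314 - 2198/9 = -672757/2826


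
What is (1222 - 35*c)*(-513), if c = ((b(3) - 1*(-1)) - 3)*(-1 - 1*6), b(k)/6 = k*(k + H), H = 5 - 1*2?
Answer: -13949496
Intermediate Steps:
H = 3 (H = 5 - 2 = 3)
b(k) = 6*k*(3 + k) (b(k) = 6*(k*(k + 3)) = 6*(k*(3 + k)) = 6*k*(3 + k))
c = -742 (c = ((6*3*(3 + 3) - 1*(-1)) - 3)*(-1 - 1*6) = ((6*3*6 + 1) - 3)*(-1 - 6) = ((108 + 1) - 3)*(-7) = (109 - 3)*(-7) = 106*(-7) = -742)
(1222 - 35*c)*(-513) = (1222 - 35*(-742))*(-513) = (1222 + 25970)*(-513) = 27192*(-513) = -13949496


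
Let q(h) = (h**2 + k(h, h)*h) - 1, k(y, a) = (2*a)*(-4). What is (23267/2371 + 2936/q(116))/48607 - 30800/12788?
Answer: -83580205794663525/34704967088786137 ≈ -2.4083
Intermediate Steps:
k(y, a) = -8*a
q(h) = -1 - 7*h**2 (q(h) = (h**2 + (-8*h)*h) - 1 = (h**2 - 8*h**2) - 1 = -7*h**2 - 1 = -1 - 7*h**2)
(23267/2371 + 2936/q(116))/48607 - 30800/12788 = (23267/2371 + 2936/(-1 - 7*116**2))/48607 - 30800/12788 = (23267*(1/2371) + 2936/(-1 - 7*13456))*(1/48607) - 30800*1/12788 = (23267/2371 + 2936/(-1 - 94192))*(1/48607) - 7700/3197 = (23267/2371 + 2936/(-94193))*(1/48607) - 7700/3197 = (23267/2371 + 2936*(-1/94193))*(1/48607) - 7700/3197 = (23267/2371 - 2936/94193)*(1/48607) - 7700/3197 = (2184627275/223331603)*(1/48607) - 7700/3197 = 2184627275/10855479227021 - 7700/3197 = -83580205794663525/34704967088786137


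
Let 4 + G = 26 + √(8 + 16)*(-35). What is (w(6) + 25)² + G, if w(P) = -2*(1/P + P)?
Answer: 1642/9 - 70*√6 ≈ 10.980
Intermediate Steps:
w(P) = -2*P - 2/P (w(P) = -2*(P + 1/P) = -2*P - 2/P)
G = 22 - 70*√6 (G = -4 + (26 + √(8 + 16)*(-35)) = -4 + (26 + √24*(-35)) = -4 + (26 + (2*√6)*(-35)) = -4 + (26 - 70*√6) = 22 - 70*√6 ≈ -149.46)
(w(6) + 25)² + G = ((-2*6 - 2/6) + 25)² + (22 - 70*√6) = ((-12 - 2*⅙) + 25)² + (22 - 70*√6) = ((-12 - ⅓) + 25)² + (22 - 70*√6) = (-37/3 + 25)² + (22 - 70*√6) = (38/3)² + (22 - 70*√6) = 1444/9 + (22 - 70*√6) = 1642/9 - 70*√6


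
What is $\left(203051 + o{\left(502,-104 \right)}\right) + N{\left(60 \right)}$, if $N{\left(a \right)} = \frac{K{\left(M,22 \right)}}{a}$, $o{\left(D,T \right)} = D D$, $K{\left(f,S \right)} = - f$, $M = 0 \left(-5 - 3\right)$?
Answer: $455055$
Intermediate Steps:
$M = 0$ ($M = 0 \left(-8\right) = 0$)
$o{\left(D,T \right)} = D^{2}$
$N{\left(a \right)} = 0$ ($N{\left(a \right)} = \frac{\left(-1\right) 0}{a} = \frac{0}{a} = 0$)
$\left(203051 + o{\left(502,-104 \right)}\right) + N{\left(60 \right)} = \left(203051 + 502^{2}\right) + 0 = \left(203051 + 252004\right) + 0 = 455055 + 0 = 455055$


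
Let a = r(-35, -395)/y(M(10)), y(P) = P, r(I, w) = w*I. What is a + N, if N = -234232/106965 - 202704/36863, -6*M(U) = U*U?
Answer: -6602154724057/7886101590 ≈ -837.19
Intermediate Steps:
M(U) = -U²/6 (M(U) = -U*U/6 = -U²/6)
r(I, w) = I*w
N = -30316727576/3943050795 (N = -234232*1/106965 - 202704*1/36863 = -234232/106965 - 202704/36863 = -30316727576/3943050795 ≈ -7.6886)
a = -1659/2 (a = (-35*(-395))/((-⅙*10²)) = 13825/((-⅙*100)) = 13825/(-50/3) = 13825*(-3/50) = -1659/2 ≈ -829.50)
a + N = -1659/2 - 30316727576/3943050795 = -6602154724057/7886101590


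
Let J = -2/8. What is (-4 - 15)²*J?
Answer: -361/4 ≈ -90.250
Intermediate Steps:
J = -¼ (J = -2*⅛ = -¼ ≈ -0.25000)
(-4 - 15)²*J = (-4 - 15)²*(-¼) = (-19)²*(-¼) = 361*(-¼) = -361/4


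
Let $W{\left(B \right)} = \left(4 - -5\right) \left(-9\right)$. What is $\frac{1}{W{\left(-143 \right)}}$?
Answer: $- \frac{1}{81} \approx -0.012346$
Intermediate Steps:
$W{\left(B \right)} = -81$ ($W{\left(B \right)} = \left(4 + 5\right) \left(-9\right) = 9 \left(-9\right) = -81$)
$\frac{1}{W{\left(-143 \right)}} = \frac{1}{-81} = - \frac{1}{81}$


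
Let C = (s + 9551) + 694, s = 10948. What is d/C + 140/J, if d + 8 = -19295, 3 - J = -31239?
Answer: -300048653/331055853 ≈ -0.90634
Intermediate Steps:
J = 31242 (J = 3 - 1*(-31239) = 3 + 31239 = 31242)
C = 21193 (C = (10948 + 9551) + 694 = 20499 + 694 = 21193)
d = -19303 (d = -8 - 19295 = -19303)
d/C + 140/J = -19303/21193 + 140/31242 = -19303*1/21193 + 140*(1/31242) = -19303/21193 + 70/15621 = -300048653/331055853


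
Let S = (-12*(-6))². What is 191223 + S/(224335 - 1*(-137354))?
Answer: 23054420277/120563 ≈ 1.9122e+5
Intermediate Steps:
S = 5184 (S = 72² = 5184)
191223 + S/(224335 - 1*(-137354)) = 191223 + 5184/(224335 - 1*(-137354)) = 191223 + 5184/(224335 + 137354) = 191223 + 5184/361689 = 191223 + 5184*(1/361689) = 191223 + 1728/120563 = 23054420277/120563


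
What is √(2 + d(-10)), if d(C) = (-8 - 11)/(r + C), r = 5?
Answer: √145/5 ≈ 2.4083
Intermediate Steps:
d(C) = -19/(5 + C) (d(C) = (-8 - 11)/(5 + C) = -19/(5 + C))
√(2 + d(-10)) = √(2 - 19/(5 - 10)) = √(2 - 19/(-5)) = √(2 - 19*(-⅕)) = √(2 + 19/5) = √(29/5) = √145/5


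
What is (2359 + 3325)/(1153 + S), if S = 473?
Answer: 2842/813 ≈ 3.4957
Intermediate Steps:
(2359 + 3325)/(1153 + S) = (2359 + 3325)/(1153 + 473) = 5684/1626 = 5684*(1/1626) = 2842/813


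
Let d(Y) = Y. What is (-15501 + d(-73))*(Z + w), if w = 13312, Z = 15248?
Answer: -444793440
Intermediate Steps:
(-15501 + d(-73))*(Z + w) = (-15501 - 73)*(15248 + 13312) = -15574*28560 = -444793440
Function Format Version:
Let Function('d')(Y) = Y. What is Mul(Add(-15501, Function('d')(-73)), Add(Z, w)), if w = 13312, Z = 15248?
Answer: -444793440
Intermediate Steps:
Mul(Add(-15501, Function('d')(-73)), Add(Z, w)) = Mul(Add(-15501, -73), Add(15248, 13312)) = Mul(-15574, 28560) = -444793440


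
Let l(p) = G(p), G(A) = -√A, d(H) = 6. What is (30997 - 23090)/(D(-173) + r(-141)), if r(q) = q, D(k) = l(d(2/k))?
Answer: -371629/6625 + 7907*√6/19875 ≈ -55.120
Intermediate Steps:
l(p) = -√p
D(k) = -√6
(30997 - 23090)/(D(-173) + r(-141)) = (30997 - 23090)/(-√6 - 141) = 7907/(-141 - √6)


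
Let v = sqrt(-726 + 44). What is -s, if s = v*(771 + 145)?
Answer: -916*I*sqrt(682) ≈ -23921.0*I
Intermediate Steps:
v = I*sqrt(682) (v = sqrt(-682) = I*sqrt(682) ≈ 26.115*I)
s = 916*I*sqrt(682) (s = (I*sqrt(682))*(771 + 145) = (I*sqrt(682))*916 = 916*I*sqrt(682) ≈ 23921.0*I)
-s = -916*I*sqrt(682)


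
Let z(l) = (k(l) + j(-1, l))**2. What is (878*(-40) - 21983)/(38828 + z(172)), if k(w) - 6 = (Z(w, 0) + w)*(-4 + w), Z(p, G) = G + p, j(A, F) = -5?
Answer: -57103/3340069677 ≈ -1.7096e-5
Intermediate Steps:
k(w) = 6 + 2*w*(-4 + w) (k(w) = 6 + ((0 + w) + w)*(-4 + w) = 6 + (w + w)*(-4 + w) = 6 + (2*w)*(-4 + w) = 6 + 2*w*(-4 + w))
z(l) = (1 - 8*l + 2*l**2)**2 (z(l) = ((6 - 8*l + 2*l**2) - 5)**2 = (1 - 8*l + 2*l**2)**2)
(878*(-40) - 21983)/(38828 + z(172)) = (878*(-40) - 21983)/(38828 + (1 - 8*172 + 2*172**2)**2) = (-35120 - 21983)/(38828 + (1 - 1376 + 2*29584)**2) = -57103/(38828 + (1 - 1376 + 59168)**2) = -57103/(38828 + 57793**2) = -57103/(38828 + 3340030849) = -57103/3340069677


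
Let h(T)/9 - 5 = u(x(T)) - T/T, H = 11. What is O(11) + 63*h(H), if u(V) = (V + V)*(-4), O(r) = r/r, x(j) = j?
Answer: -47627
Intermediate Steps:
O(r) = 1
u(V) = -8*V (u(V) = (2*V)*(-4) = -8*V)
h(T) = 36 - 72*T (h(T) = 45 + 9*(-8*T - T/T) = 45 + 9*(-8*T - 1*1) = 45 + 9*(-8*T - 1) = 45 + 9*(-1 - 8*T) = 45 + (-9 - 72*T) = 36 - 72*T)
O(11) + 63*h(H) = 1 + 63*(36 - 72*11) = 1 + 63*(36 - 792) = 1 + 63*(-756) = 1 - 47628 = -47627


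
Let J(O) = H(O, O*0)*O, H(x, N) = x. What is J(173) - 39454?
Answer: -9525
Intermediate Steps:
J(O) = O**2 (J(O) = O*O = O**2)
J(173) - 39454 = 173**2 - 39454 = 29929 - 39454 = -9525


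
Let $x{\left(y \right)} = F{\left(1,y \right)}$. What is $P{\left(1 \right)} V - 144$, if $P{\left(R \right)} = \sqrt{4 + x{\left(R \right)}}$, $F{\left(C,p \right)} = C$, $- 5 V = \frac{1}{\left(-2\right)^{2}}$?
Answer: $-144 - \frac{\sqrt{5}}{20} \approx -144.11$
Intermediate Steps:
$V = - \frac{1}{20}$ ($V = - \frac{1}{5 \left(-2\right)^{2}} = - \frac{1}{5 \cdot 4} = \left(- \frac{1}{5}\right) \frac{1}{4} = - \frac{1}{20} \approx -0.05$)
$x{\left(y \right)} = 1$
$P{\left(R \right)} = \sqrt{5}$ ($P{\left(R \right)} = \sqrt{4 + 1} = \sqrt{5}$)
$P{\left(1 \right)} V - 144 = \sqrt{5} \left(- \frac{1}{20}\right) - 144 = - \frac{\sqrt{5}}{20} - 144 = -144 - \frac{\sqrt{5}}{20}$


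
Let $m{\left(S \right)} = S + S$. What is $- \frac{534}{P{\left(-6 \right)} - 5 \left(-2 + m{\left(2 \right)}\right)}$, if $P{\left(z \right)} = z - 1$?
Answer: $\frac{534}{17} \approx 31.412$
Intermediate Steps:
$P{\left(z \right)} = -1 + z$ ($P{\left(z \right)} = z - 1 = -1 + z$)
$m{\left(S \right)} = 2 S$
$- \frac{534}{P{\left(-6 \right)} - 5 \left(-2 + m{\left(2 \right)}\right)} = - \frac{534}{\left(-1 - 6\right) - 5 \left(-2 + 2 \cdot 2\right)} = - \frac{534}{-7 - 5 \left(-2 + 4\right)} = - \frac{534}{-7 - 10} = - \frac{534}{-17} = \left(-534\right) \left(- \frac{1}{17}\right) = \frac{534}{17}$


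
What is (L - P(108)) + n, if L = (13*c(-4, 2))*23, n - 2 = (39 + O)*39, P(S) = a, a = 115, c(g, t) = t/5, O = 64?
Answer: 20118/5 ≈ 4023.6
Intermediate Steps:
c(g, t) = t/5 (c(g, t) = t*(⅕) = t/5)
P(S) = 115
n = 4019 (n = 2 + (39 + 64)*39 = 2 + 103*39 = 2 + 4017 = 4019)
L = 598/5 (L = (13*((⅕)*2))*23 = (13*(⅖))*23 = (26/5)*23 = 598/5 ≈ 119.60)
(L - P(108)) + n = (598/5 - 1*115) + 4019 = (598/5 - 115) + 4019 = 23/5 + 4019 = 20118/5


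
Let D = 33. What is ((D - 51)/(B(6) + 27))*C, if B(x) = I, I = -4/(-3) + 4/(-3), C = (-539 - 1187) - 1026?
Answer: 5504/3 ≈ 1834.7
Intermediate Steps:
C = -2752 (C = -1726 - 1026 = -2752)
I = 0 (I = -4*(-⅓) + 4*(-⅓) = 4/3 - 4/3 = 0)
B(x) = 0
((D - 51)/(B(6) + 27))*C = ((33 - 51)/(0 + 27))*(-2752) = -18/27*(-2752) = -18*1/27*(-2752) = -⅔*(-2752) = 5504/3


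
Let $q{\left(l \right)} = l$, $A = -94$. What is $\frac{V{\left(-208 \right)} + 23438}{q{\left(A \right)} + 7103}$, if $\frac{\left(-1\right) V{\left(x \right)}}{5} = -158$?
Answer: $\frac{24228}{7009} \approx 3.4567$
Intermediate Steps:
$V{\left(x \right)} = 790$ ($V{\left(x \right)} = \left(-5\right) \left(-158\right) = 790$)
$\frac{V{\left(-208 \right)} + 23438}{q{\left(A \right)} + 7103} = \frac{790 + 23438}{-94 + 7103} = \frac{24228}{7009}$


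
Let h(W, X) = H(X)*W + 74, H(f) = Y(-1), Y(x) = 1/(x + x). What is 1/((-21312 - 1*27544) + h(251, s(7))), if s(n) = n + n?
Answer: -2/97815 ≈ -2.0447e-5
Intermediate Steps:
s(n) = 2*n
Y(x) = 1/(2*x)
H(f) = -½ (H(f) = (½)/(-1) = (½)*(-1) = -½)
h(W, X) = 74 - W/2 (h(W, X) = -W/2 + 74 = 74 - W/2)
1/((-21312 - 1*27544) + h(251, s(7))) = 1/((-21312 - 1*27544) + (74 - ½*251)) = 1/((-21312 - 27544) + (74 - 251/2)) = 1/(-48856 - 103/2) = 1/(-97815/2) = -2/97815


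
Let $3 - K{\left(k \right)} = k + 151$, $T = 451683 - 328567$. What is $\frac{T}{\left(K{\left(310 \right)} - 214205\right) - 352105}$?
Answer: $- \frac{30779}{141692} \approx -0.21722$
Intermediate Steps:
$T = 123116$ ($T = 451683 - 328567 = 123116$)
$K{\left(k \right)} = -148 - k$ ($K{\left(k \right)} = 3 - \left(k + 151\right) = 3 - \left(151 + k\right) = -148 - k$)
$\frac{T}{\left(K{\left(310 \right)} - 214205\right) - 352105} = \frac{123116}{\left(\left(-148 - 310\right) - 214205\right) - 352105} = \frac{123116}{\left(-458 - 214205\right) - 352105} = \frac{123116}{-214663 - 352105} = \frac{123116}{-566768} = 123116 \left(- \frac{1}{566768}\right) = - \frac{30779}{141692}$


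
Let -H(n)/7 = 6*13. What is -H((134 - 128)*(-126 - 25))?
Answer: 546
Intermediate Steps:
H(n) = -546 (H(n) = -42*13 = -7*78 = -546)
-H((134 - 128)*(-126 - 25)) = -1*(-546) = 546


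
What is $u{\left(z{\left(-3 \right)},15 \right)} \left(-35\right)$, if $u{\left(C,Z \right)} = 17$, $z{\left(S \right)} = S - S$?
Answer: $-595$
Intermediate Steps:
$z{\left(S \right)} = 0$
$u{\left(z{\left(-3 \right)},15 \right)} \left(-35\right) = 17 \left(-35\right) = -595$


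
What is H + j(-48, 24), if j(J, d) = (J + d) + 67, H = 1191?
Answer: 1234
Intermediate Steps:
j(J, d) = 67 + J + d
H + j(-48, 24) = 1191 + (67 - 48 + 24) = 1191 + 43 = 1234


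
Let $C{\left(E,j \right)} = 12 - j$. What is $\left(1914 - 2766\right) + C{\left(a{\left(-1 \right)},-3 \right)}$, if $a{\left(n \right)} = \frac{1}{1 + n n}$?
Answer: $-837$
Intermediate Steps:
$a{\left(n \right)} = \frac{1}{1 + n^{2}}$
$\left(1914 - 2766\right) + C{\left(a{\left(-1 \right)},-3 \right)} = \left(1914 - 2766\right) + \left(12 - -3\right) = -852 + \left(12 + 3\right) = -852 + 15 = -837$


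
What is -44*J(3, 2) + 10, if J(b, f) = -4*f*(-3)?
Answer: -1046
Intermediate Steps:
J(b, f) = 12*f
-44*J(3, 2) + 10 = -528*2 + 10 = -44*24 + 10 = -1056 + 10 = -1046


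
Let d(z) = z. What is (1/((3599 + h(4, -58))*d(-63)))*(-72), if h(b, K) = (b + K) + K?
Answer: 8/24409 ≈ 0.00032775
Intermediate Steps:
h(b, K) = b + 2*K (h(b, K) = (K + b) + K = b + 2*K)
(1/((3599 + h(4, -58))*d(-63)))*(-72) = (1/((3599 + (4 + 2*(-58)))*(-63)))*(-72) = (-1/63/(3599 + (4 - 116)))*(-72) = (-1/63/(3599 - 112))*(-72) = (-1/63/3487)*(-72) = ((1/3487)*(-1/63))*(-72) = -1/219681*(-72) = 8/24409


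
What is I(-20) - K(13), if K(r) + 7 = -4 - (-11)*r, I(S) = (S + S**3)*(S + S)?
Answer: 320668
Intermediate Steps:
I(S) = 2*S*(S + S**3) (I(S) = (S + S**3)*(2*S) = 2*S*(S + S**3))
K(r) = -11 + 11*r (K(r) = -7 + (-4 - (-11)*r) = -7 + (-4 + 11*r) = -11 + 11*r)
I(-20) - K(13) = 2*(-20)**2*(1 + (-20)**2) - (-11 + 11*13) = 2*400*(1 + 400) - (-11 + 143) = 2*400*401 - 1*132 = 320800 - 132 = 320668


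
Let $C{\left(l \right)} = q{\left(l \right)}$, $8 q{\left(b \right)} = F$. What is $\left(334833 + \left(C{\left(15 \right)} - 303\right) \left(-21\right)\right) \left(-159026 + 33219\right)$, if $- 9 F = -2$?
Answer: $- \frac{515097261415}{12} \approx -4.2925 \cdot 10^{10}$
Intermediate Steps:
$F = \frac{2}{9}$ ($F = \left(- \frac{1}{9}\right) \left(-2\right) = \frac{2}{9} \approx 0.22222$)
$q{\left(b \right)} = \frac{1}{36}$ ($q{\left(b \right)} = \frac{1}{8} \cdot \frac{2}{9} = \frac{1}{36}$)
$C{\left(l \right)} = \frac{1}{36}$
$\left(334833 + \left(C{\left(15 \right)} - 303\right) \left(-21\right)\right) \left(-159026 + 33219\right) = \left(334833 + \left(\frac{1}{36} - 303\right) \left(-21\right)\right) \left(-159026 + 33219\right) = \left(334833 - - \frac{76349}{12}\right) \left(-125807\right) = \left(334833 + \frac{76349}{12}\right) \left(-125807\right) = \frac{4094345}{12} \left(-125807\right) = - \frac{515097261415}{12}$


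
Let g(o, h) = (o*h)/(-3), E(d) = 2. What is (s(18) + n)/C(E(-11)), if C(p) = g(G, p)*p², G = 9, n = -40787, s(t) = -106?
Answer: 13631/8 ≈ 1703.9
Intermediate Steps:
g(o, h) = -h*o/3 (g(o, h) = (h*o)*(-⅓) = -h*o/3)
C(p) = -3*p³ (C(p) = (-⅓*p*9)*p² = (-3*p)*p² = -3*p³)
(s(18) + n)/C(E(-11)) = (-106 - 40787)/((-3*2³)) = -40893/((-3*8)) = -40893/(-24) = -40893*(-1/24) = 13631/8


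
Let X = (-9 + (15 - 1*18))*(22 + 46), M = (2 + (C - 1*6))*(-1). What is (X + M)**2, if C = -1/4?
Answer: 10543009/16 ≈ 6.5894e+5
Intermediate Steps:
C = -1/4 ≈ -0.25000
M = 17/4 (M = (2 + (-1/4 - 1*6))*(-1) = (2 + (-1/4 - 6))*(-1) = (2 - 25/4)*(-1) = -17/4*(-1) = 17/4 ≈ 4.2500)
X = -816 (X = (-9 + (15 - 18))*68 = (-9 - 3)*68 = -12*68 = -816)
(X + M)**2 = (-816 + 17/4)**2 = (-3247/4)**2 = 10543009/16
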